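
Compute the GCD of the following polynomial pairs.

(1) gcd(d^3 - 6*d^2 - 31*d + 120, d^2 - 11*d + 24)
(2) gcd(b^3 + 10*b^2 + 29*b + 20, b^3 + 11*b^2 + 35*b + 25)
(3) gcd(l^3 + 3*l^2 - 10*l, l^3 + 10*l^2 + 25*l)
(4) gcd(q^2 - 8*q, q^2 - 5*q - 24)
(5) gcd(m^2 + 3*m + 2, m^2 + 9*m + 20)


(1) = gcd((d - 8)*(d - 3)*(d + 5), (d - 8)*(d - 3)) = d^2 - 11*d + 24
(2) = gcd((b + 1)*(b + 4)*(b + 5), (b + 1)*(b + 5)^2) = b^2 + 6*b + 5
(3) = gcd(l*(l - 2)*(l + 5), l*(l + 5)^2) = l^2 + 5*l
(4) = gcd(q*(q - 8), (q - 8)*(q + 3)) = q - 8
(5) = gcd((m + 1)*(m + 2), (m + 4)*(m + 5)) = 1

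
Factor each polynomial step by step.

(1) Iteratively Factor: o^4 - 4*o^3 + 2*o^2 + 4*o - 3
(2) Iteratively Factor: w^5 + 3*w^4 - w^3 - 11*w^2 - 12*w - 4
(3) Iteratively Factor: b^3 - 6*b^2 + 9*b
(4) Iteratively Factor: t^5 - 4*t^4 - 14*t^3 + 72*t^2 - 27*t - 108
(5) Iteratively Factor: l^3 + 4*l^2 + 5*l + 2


(1) = (o + 1)*(o^3 - 5*o^2 + 7*o - 3) = (o - 3)*(o + 1)*(o^2 - 2*o + 1) = (o - 3)*(o - 1)*(o + 1)*(o - 1)
(2) = (w + 1)*(w^4 + 2*w^3 - 3*w^2 - 8*w - 4) = (w + 1)^2*(w^3 + w^2 - 4*w - 4) = (w + 1)^3*(w^2 - 4) = (w - 2)*(w + 1)^3*(w + 2)
(3) = (b - 3)*(b^2 - 3*b) = b*(b - 3)*(b - 3)
(4) = (t - 3)*(t^4 - t^3 - 17*t^2 + 21*t + 36) = (t - 3)*(t + 1)*(t^3 - 2*t^2 - 15*t + 36) = (t - 3)^2*(t + 1)*(t^2 + t - 12) = (t - 3)^3*(t + 1)*(t + 4)
(5) = (l + 2)*(l^2 + 2*l + 1) = (l + 1)*(l + 2)*(l + 1)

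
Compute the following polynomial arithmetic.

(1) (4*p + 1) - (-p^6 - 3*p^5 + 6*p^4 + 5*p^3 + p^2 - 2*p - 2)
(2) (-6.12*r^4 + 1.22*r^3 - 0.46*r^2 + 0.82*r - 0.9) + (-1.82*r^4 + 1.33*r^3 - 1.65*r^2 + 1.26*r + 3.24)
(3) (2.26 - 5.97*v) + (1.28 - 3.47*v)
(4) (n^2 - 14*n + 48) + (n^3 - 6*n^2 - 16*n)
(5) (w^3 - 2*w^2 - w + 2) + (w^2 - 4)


(1) = p^6 + 3*p^5 - 6*p^4 - 5*p^3 - p^2 + 6*p + 3
(2) = -7.94*r^4 + 2.55*r^3 - 2.11*r^2 + 2.08*r + 2.34
(3) = 3.54 - 9.44*v
(4) = n^3 - 5*n^2 - 30*n + 48
(5) = w^3 - w^2 - w - 2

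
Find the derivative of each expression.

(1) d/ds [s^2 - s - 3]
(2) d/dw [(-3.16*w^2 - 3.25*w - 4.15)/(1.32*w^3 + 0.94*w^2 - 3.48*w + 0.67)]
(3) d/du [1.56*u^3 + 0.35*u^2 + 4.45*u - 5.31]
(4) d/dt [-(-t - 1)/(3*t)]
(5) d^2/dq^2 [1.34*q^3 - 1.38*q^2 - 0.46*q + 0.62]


(1) = 2*s - 1
(2) = (4.1712*w^4 + 8.58*w^3 + 30.4858*w^2 + 3.5676*w - 16.6195)/(1.7424*w^6 + 2.4816*w^5 - 8.3036*w^4 - 4.7736*w^3 + 13.37*w^2 - 4.6632*w + 0.4489)
(3) = 4.68*u^2 + 0.7*u + 4.45
(4) = -1/(3*t^2)
(5) = 8.04*q - 2.76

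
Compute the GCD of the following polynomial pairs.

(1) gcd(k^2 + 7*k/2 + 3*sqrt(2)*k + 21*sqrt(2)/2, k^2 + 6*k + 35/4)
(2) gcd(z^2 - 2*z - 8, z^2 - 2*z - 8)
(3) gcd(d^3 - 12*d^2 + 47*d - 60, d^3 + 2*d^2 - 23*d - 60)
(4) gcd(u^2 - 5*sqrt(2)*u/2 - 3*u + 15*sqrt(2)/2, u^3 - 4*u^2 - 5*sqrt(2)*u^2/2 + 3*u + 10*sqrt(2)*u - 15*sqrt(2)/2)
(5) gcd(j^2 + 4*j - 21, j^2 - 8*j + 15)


(1) = k + 7/2
(2) = z^2 - 2*z - 8
(3) = gcd((d - 5)*(d - 4)*(d - 3), (d - 5)*(d + 3)*(d + 4)) = d - 5
(4) = u^2 + u*(-5*sqrt(2)/2 - 3) + 15*sqrt(2)/2
(5) = j - 3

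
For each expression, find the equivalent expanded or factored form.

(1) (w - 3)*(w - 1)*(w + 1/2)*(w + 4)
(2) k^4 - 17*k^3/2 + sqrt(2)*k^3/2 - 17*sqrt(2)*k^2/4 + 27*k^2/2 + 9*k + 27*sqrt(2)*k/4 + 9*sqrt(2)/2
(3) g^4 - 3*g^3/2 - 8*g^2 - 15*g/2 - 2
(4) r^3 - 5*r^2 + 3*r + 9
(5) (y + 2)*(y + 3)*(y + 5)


(1) = w^4 + w^3/2 - 13*w^2 + 11*w/2 + 6
(2) = (k - 6)*(k - 3)*(k + 1/2)*(k + sqrt(2)/2)
(3) = (g - 4)*(g + 1/2)*(g + 1)^2
(4) = (r - 3)^2*(r + 1)
(5) = y^3 + 10*y^2 + 31*y + 30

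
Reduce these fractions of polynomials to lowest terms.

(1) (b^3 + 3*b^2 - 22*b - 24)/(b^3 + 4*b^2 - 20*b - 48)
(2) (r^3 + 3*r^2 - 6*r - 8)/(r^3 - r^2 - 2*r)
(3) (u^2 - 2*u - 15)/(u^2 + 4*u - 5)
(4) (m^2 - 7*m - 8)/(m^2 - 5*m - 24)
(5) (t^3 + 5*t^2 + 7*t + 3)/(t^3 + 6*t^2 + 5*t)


(1) = (b + 1)/(b + 2)
(2) = (r + 4)/r
(3) = (u^2 - 2*u - 15)/(u^2 + 4*u - 5)
(4) = (m + 1)/(m + 3)
(5) = (t^2 + 4*t + 3)/(t^2 + 5*t)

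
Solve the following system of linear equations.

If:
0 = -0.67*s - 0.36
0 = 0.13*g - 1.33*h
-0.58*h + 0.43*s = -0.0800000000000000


Then:
g = -2.66
h = -0.26
s = -0.54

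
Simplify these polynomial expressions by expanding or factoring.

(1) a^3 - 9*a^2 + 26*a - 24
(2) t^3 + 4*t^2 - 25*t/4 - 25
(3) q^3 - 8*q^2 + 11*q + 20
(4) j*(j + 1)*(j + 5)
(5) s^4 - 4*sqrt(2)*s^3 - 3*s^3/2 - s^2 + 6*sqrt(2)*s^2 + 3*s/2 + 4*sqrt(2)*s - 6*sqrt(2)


(1) = (a - 4)*(a - 3)*(a - 2)
(2) = (t - 5/2)*(t + 5/2)*(t + 4)
(3) = (q - 5)*(q - 4)*(q + 1)
(4) = j^3 + 6*j^2 + 5*j
(5) = (s - 3/2)*(s - 1)*(s + 1)*(s - 4*sqrt(2))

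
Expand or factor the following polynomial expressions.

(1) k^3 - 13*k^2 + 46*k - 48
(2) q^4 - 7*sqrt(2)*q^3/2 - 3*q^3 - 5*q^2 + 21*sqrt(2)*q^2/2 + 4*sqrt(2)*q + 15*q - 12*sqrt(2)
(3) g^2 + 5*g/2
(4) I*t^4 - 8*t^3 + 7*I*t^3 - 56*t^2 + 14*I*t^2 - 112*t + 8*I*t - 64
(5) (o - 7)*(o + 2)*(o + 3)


(1) = (k - 8)*(k - 3)*(k - 2)
(2) = (q - 3)*(q - 4*sqrt(2))*(q - sqrt(2)/2)*(q + sqrt(2))
(3) = g*(g + 5/2)
(4) = (t + 2)*(t + 4)*(t + 8*I)*(I*t + I)
(5) = o^3 - 2*o^2 - 29*o - 42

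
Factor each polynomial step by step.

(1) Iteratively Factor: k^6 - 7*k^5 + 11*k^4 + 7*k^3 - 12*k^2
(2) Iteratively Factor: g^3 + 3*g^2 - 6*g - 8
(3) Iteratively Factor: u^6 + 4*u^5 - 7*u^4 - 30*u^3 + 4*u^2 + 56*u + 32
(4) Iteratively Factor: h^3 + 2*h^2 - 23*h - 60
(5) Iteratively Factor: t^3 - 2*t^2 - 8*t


(1) = (k)*(k^5 - 7*k^4 + 11*k^3 + 7*k^2 - 12*k) = k*(k - 4)*(k^4 - 3*k^3 - k^2 + 3*k) = k*(k - 4)*(k + 1)*(k^3 - 4*k^2 + 3*k) = k*(k - 4)*(k - 1)*(k + 1)*(k^2 - 3*k) = k*(k - 4)*(k - 3)*(k - 1)*(k + 1)*(k)
(2) = (g - 2)*(g^2 + 5*g + 4) = (g - 2)*(g + 1)*(g + 4)
(3) = (u + 1)*(u^5 + 3*u^4 - 10*u^3 - 20*u^2 + 24*u + 32) = (u + 1)^2*(u^4 + 2*u^3 - 12*u^2 - 8*u + 32) = (u + 1)^2*(u + 2)*(u^3 - 12*u + 16) = (u - 2)*(u + 1)^2*(u + 2)*(u^2 + 2*u - 8) = (u - 2)^2*(u + 1)^2*(u + 2)*(u + 4)
(4) = (h + 4)*(h^2 - 2*h - 15) = (h + 3)*(h + 4)*(h - 5)
(5) = (t)*(t^2 - 2*t - 8) = t*(t - 4)*(t + 2)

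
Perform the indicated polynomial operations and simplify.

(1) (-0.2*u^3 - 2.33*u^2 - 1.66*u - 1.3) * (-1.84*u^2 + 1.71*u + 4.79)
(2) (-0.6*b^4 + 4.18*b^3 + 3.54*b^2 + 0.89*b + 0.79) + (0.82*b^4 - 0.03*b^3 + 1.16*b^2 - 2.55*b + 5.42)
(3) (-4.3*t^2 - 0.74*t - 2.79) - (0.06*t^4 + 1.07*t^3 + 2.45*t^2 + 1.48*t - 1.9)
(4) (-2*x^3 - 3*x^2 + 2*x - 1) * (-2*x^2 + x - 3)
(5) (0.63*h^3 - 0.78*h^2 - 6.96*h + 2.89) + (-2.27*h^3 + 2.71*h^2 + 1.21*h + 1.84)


(1) = 0.368*u^5 + 3.9452*u^4 - 1.8879*u^3 - 11.6073*u^2 - 10.1744*u - 6.227
(2) = 0.22*b^4 + 4.15*b^3 + 4.7*b^2 - 1.66*b + 6.21
(3) = -0.06*t^4 - 1.07*t^3 - 6.75*t^2 - 2.22*t - 0.89
(4) = 4*x^5 + 4*x^4 - x^3 + 13*x^2 - 7*x + 3
(5) = -1.64*h^3 + 1.93*h^2 - 5.75*h + 4.73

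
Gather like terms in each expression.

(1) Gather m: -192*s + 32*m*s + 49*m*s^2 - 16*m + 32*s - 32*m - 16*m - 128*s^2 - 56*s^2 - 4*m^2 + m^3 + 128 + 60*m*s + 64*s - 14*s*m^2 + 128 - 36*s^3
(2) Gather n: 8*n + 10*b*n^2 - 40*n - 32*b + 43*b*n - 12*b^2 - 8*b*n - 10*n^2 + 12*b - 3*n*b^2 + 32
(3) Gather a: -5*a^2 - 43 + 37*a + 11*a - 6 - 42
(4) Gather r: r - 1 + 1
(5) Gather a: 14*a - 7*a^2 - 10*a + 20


(1) = m^3 + m^2*(-14*s - 4) + m*(49*s^2 + 92*s - 64) - 36*s^3 - 184*s^2 - 96*s + 256
(2) = -12*b^2 - 20*b + n^2*(10*b - 10) + n*(-3*b^2 + 35*b - 32) + 32
(3) = -5*a^2 + 48*a - 91
(4) = r
(5) = -7*a^2 + 4*a + 20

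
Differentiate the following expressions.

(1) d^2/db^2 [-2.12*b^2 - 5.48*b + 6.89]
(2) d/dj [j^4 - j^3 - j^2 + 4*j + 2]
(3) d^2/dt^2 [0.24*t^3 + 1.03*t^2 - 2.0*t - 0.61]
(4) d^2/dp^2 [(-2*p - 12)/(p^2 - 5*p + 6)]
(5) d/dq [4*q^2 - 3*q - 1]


(1) = -4.24000000000000
(2) = 4*j^3 - 3*j^2 - 2*j + 4
(3) = 1.44*t + 2.06
(4) = 4*(-(p + 6)*(2*p - 5)^2 + (3*p + 1)*(p^2 - 5*p + 6))/(p^2 - 5*p + 6)^3
(5) = 8*q - 3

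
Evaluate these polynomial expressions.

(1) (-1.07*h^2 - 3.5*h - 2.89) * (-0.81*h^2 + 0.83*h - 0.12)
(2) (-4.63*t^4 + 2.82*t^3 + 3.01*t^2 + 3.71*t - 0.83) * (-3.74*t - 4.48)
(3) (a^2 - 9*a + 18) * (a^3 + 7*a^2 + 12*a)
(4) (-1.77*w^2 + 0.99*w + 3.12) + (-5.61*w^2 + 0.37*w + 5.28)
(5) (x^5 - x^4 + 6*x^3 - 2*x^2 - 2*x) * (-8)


(1) = 0.8667*h^4 + 1.9469*h^3 - 0.4357*h^2 - 1.9787*h + 0.3468
(2) = 17.3162*t^5 + 10.1956*t^4 - 23.891*t^3 - 27.3602*t^2 - 13.5166*t + 3.7184
(3) = a^5 - 2*a^4 - 33*a^3 + 18*a^2 + 216*a
(4) = -7.38*w^2 + 1.36*w + 8.4
(5) = -8*x^5 + 8*x^4 - 48*x^3 + 16*x^2 + 16*x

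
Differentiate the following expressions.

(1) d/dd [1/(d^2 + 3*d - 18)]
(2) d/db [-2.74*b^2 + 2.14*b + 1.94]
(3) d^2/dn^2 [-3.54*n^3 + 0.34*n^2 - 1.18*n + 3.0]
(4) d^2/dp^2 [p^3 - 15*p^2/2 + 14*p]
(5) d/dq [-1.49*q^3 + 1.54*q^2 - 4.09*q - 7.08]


(1) = (-2*d - 3)/(d^2 + 3*d - 18)^2
(2) = 2.14 - 5.48*b
(3) = 0.68 - 21.24*n
(4) = 6*p - 15
(5) = -4.47*q^2 + 3.08*q - 4.09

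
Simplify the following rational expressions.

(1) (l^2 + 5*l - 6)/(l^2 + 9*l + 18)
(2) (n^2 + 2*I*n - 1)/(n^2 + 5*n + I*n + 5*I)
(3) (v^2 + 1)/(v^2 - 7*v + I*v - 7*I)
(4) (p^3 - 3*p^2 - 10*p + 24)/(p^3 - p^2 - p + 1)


(1) = (l - 1)/(l + 3)
(2) = (n + I)/(n + 5)
(3) = (v - I)/(v - 7)
(4) = (p^3 - 3*p^2 - 10*p + 24)/(p^3 - p^2 - p + 1)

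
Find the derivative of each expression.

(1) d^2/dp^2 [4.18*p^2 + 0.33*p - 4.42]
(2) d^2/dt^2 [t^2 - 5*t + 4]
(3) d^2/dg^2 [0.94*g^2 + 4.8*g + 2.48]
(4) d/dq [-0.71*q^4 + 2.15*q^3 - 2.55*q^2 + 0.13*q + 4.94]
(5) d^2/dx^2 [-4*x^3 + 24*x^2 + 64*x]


(1) = 8.36000000000000
(2) = 2
(3) = 1.88000000000000
(4) = -2.84*q^3 + 6.45*q^2 - 5.1*q + 0.13
(5) = 48 - 24*x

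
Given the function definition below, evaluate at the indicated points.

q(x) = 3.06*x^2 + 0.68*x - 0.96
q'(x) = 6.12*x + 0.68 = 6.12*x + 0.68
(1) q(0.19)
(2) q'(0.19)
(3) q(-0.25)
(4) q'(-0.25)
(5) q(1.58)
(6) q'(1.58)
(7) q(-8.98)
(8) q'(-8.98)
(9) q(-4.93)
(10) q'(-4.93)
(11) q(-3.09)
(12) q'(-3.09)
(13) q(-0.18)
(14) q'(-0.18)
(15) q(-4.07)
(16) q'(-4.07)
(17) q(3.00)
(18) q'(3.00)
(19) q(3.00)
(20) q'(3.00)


(1) = -0.72
(2) = 1.84
(3) = -0.94
(4) = -0.85
(5) = 7.75
(6) = 10.35
(7) = 239.69
(8) = -54.28
(9) = 70.06
(10) = -29.49
(11) = 26.16
(12) = -18.23
(13) = -0.98
(14) = -0.42
(15) = 46.96
(16) = -24.23
(17) = 28.62
(18) = 19.04
(19) = 28.62
(20) = 19.04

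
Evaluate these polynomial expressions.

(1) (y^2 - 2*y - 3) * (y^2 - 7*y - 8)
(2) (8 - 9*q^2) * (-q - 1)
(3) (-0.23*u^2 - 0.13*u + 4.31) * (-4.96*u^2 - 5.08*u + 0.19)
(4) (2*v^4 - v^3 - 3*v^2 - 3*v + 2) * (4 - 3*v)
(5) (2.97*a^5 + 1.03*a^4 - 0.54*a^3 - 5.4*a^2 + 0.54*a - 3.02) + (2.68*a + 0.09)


(1) = y^4 - 9*y^3 + 3*y^2 + 37*y + 24
(2) = 9*q^3 + 9*q^2 - 8*q - 8
(3) = 1.1408*u^4 + 1.8132*u^3 - 20.7609*u^2 - 21.9195*u + 0.8189
(4) = -6*v^5 + 11*v^4 + 5*v^3 - 3*v^2 - 18*v + 8
(5) = 2.97*a^5 + 1.03*a^4 - 0.54*a^3 - 5.4*a^2 + 3.22*a - 2.93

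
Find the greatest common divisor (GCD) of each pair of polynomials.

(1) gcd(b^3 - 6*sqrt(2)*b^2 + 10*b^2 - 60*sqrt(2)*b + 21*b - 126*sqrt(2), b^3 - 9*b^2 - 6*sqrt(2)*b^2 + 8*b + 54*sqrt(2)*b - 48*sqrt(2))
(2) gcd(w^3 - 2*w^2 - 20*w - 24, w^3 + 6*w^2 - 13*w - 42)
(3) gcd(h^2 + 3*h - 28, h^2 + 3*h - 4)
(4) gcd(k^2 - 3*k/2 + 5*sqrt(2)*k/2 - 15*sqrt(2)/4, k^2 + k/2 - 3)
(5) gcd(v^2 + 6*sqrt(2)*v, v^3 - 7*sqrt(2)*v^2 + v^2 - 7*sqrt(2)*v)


(1) = gcd((b + 3)*(b + 7)*(b - 6*sqrt(2)), (b - 8)*(b - 1)*(b - 6*sqrt(2))) = b - 6*sqrt(2)
(2) = gcd((w - 6)*(w + 2)^2, (w - 3)*(w + 2)*(w + 7)) = w + 2
(3) = 1
(4) = gcd((k - 3/2)*(k + 5*sqrt(2)/2), (k - 3/2)*(k + 2)) = k - 3/2
(5) = v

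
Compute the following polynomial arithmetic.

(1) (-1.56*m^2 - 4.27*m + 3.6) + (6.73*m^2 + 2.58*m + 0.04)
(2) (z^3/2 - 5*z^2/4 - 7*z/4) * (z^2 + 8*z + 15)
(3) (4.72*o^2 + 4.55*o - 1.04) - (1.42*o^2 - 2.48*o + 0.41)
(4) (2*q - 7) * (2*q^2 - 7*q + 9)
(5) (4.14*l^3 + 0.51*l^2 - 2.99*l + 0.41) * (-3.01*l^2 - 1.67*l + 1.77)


(1) = 5.17*m^2 - 1.69*m + 3.64
(2) = z^5/2 + 11*z^4/4 - 17*z^3/4 - 131*z^2/4 - 105*z/4
(3) = 3.3*o^2 + 7.03*o - 1.45
(4) = 4*q^3 - 28*q^2 + 67*q - 63
(5) = -12.4614*l^5 - 8.4489*l^4 + 15.476*l^3 + 4.6619*l^2 - 5.977*l + 0.7257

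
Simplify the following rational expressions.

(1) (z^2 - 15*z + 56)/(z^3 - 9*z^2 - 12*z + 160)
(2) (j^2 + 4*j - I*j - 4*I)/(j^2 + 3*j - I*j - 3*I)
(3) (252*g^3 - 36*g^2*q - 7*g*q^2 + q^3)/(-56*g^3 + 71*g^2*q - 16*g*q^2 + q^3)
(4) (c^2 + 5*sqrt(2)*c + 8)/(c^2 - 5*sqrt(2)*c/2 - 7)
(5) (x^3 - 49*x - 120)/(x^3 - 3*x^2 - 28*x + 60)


(1) = (z - 7)/(z^2 - z - 20)
(2) = (j + 4)/(j + 3)
(3) = (-36*g^2 + q^2)/(8*g^2 - 9*g*q + q^2)
(4) = (2*c + 8*sqrt(2))/(2*c - 7*sqrt(2))
(5) = (x^2 - 5*x - 24)/(x^2 - 8*x + 12)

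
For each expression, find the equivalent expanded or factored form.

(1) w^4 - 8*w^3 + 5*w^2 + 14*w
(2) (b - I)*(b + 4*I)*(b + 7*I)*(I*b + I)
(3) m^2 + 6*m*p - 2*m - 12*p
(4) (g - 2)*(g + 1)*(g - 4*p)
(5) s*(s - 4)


(1) = w*(w - 7)*(w - 2)*(w + 1)
(2) = I*b^4 - 10*b^3 + I*b^3 - 10*b^2 - 17*I*b^2 - 28*b - 17*I*b - 28
(3) = (m - 2)*(m + 6*p)
(4) = g^3 - 4*g^2*p - g^2 + 4*g*p - 2*g + 8*p
(5) = s^2 - 4*s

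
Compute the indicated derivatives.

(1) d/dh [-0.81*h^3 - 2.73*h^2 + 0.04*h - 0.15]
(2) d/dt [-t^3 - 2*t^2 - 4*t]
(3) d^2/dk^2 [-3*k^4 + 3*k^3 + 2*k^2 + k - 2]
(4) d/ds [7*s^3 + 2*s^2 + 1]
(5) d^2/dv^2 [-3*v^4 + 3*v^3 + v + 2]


(1) = -2.43*h^2 - 5.46*h + 0.04
(2) = -3*t^2 - 4*t - 4
(3) = -36*k^2 + 18*k + 4
(4) = s*(21*s + 4)
(5) = 18*v*(1 - 2*v)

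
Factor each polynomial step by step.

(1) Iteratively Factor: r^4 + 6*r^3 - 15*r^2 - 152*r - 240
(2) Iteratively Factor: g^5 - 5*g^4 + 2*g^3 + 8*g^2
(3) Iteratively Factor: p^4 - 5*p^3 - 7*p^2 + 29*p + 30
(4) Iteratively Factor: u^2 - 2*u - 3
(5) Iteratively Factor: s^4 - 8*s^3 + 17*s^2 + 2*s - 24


(1) = (r + 4)*(r^3 + 2*r^2 - 23*r - 60) = (r + 4)^2*(r^2 - 2*r - 15) = (r + 3)*(r + 4)^2*(r - 5)
(2) = (g + 1)*(g^4 - 6*g^3 + 8*g^2) = (g - 2)*(g + 1)*(g^3 - 4*g^2) = (g - 4)*(g - 2)*(g + 1)*(g^2) = g*(g - 4)*(g - 2)*(g + 1)*(g)
(3) = (p - 5)*(p^3 - 7*p - 6) = (p - 5)*(p - 3)*(p^2 + 3*p + 2) = (p - 5)*(p - 3)*(p + 2)*(p + 1)
(4) = (u - 3)*(u + 1)
(5) = (s + 1)*(s^3 - 9*s^2 + 26*s - 24) = (s - 3)*(s + 1)*(s^2 - 6*s + 8) = (s - 3)*(s - 2)*(s + 1)*(s - 4)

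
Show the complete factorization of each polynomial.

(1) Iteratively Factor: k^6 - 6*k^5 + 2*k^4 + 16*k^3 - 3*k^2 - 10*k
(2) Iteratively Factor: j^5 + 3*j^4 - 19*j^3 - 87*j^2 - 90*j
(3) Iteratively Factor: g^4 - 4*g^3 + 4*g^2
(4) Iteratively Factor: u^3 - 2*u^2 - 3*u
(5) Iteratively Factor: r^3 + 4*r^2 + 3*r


(1) = (k)*(k^5 - 6*k^4 + 2*k^3 + 16*k^2 - 3*k - 10) = k*(k - 1)*(k^4 - 5*k^3 - 3*k^2 + 13*k + 10) = k*(k - 2)*(k - 1)*(k^3 - 3*k^2 - 9*k - 5) = k*(k - 2)*(k - 1)*(k + 1)*(k^2 - 4*k - 5) = k*(k - 5)*(k - 2)*(k - 1)*(k + 1)*(k + 1)
(2) = (j - 5)*(j^4 + 8*j^3 + 21*j^2 + 18*j) = j*(j - 5)*(j^3 + 8*j^2 + 21*j + 18) = j*(j - 5)*(j + 2)*(j^2 + 6*j + 9) = j*(j - 5)*(j + 2)*(j + 3)*(j + 3)
(3) = (g)*(g^3 - 4*g^2 + 4*g) = g*(g - 2)*(g^2 - 2*g) = g^2*(g - 2)*(g - 2)
(4) = (u + 1)*(u^2 - 3*u) = (u - 3)*(u + 1)*(u)
(5) = (r + 3)*(r^2 + r) = r*(r + 3)*(r + 1)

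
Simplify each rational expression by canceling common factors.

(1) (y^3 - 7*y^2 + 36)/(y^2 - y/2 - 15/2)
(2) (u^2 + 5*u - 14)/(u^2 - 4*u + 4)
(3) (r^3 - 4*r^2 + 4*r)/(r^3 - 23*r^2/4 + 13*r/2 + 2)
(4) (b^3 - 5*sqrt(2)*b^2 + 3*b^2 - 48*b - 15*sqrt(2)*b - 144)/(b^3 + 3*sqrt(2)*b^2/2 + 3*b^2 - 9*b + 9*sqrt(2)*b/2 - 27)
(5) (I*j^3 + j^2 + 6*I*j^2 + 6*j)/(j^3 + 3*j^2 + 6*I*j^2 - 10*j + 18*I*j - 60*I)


(1) = (2*y^2 - 8*y - 24)/(2*y + 5)
(2) = (u + 7)/(u - 2)
(3) = (4*r^2 - 8*r)/(4*r^2 - 15*r - 4)
(4) = (2*b - 16*sqrt(2))/(2*b - 3*sqrt(2))
(5) = (I*j^3 + j^2*(1 + 6*I) + 6*j)/(j^3 + j^2*(3 + 6*I) + j*(-10 + 18*I) - 60*I)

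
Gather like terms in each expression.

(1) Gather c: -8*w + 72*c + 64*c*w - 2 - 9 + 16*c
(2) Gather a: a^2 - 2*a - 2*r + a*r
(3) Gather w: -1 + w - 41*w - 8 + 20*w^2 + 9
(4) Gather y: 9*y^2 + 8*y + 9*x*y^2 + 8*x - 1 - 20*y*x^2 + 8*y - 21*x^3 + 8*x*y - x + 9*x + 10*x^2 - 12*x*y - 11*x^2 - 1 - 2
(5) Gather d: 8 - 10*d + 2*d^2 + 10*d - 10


(1) = c*(64*w + 88) - 8*w - 11
(2) = a^2 + a*(r - 2) - 2*r
(3) = 20*w^2 - 40*w
(4) = -21*x^3 - x^2 + 16*x + y^2*(9*x + 9) + y*(-20*x^2 - 4*x + 16) - 4
(5) = 2*d^2 - 2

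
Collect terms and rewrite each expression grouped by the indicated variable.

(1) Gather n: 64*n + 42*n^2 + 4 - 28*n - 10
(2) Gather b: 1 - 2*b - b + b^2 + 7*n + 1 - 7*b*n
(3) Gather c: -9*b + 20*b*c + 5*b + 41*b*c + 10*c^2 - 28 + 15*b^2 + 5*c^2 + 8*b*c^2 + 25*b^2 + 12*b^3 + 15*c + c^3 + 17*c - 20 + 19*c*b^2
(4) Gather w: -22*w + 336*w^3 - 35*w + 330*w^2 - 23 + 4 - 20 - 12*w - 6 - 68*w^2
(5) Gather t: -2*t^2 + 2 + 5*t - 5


(1) = 42*n^2 + 36*n - 6
(2) = b^2 + b*(-7*n - 3) + 7*n + 2
(3) = 12*b^3 + 40*b^2 - 4*b + c^3 + c^2*(8*b + 15) + c*(19*b^2 + 61*b + 32) - 48
(4) = 336*w^3 + 262*w^2 - 69*w - 45
(5) = -2*t^2 + 5*t - 3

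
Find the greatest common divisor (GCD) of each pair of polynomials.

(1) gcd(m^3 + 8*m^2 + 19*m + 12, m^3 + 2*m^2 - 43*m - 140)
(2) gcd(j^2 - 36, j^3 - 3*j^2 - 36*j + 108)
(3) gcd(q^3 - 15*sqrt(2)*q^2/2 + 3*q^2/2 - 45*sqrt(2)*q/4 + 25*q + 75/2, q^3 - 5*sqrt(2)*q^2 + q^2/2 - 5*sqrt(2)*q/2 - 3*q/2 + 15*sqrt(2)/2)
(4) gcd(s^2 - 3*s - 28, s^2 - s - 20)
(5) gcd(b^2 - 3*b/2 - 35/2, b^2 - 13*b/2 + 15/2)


(1) = gcd((m + 1)*(m + 3)*(m + 4), (m - 7)*(m + 4)*(m + 5)) = m + 4
(2) = j^2 - 36
(3) = q^2 + q*(3/2 - 5*sqrt(2)) - 15*sqrt(2)/2
(4) = s + 4
(5) = gcd((b - 5)*(b + 7/2), (b - 5)*(b - 3/2)) = b - 5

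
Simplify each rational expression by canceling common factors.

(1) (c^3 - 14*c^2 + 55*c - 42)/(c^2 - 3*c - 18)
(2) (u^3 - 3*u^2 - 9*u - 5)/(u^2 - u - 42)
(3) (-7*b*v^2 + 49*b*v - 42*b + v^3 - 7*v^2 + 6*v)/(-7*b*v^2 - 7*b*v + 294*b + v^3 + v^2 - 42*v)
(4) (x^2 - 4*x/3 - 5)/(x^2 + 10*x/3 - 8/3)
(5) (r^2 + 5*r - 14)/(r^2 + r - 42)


(1) = (c^2 - 8*c + 7)/(c + 3)
(2) = (u^3 - 3*u^2 - 9*u - 5)/(u^2 - u - 42)
(3) = (v - 1)/(v + 7)
(4) = (3*x^2 - 4*x - 15)/(3*x^2 + 10*x - 8)
(5) = (r - 2)/(r - 6)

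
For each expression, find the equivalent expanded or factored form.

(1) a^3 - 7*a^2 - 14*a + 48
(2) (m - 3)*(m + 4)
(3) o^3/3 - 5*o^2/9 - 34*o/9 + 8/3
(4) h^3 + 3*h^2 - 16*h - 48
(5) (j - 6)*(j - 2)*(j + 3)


(1) = (a - 8)*(a - 2)*(a + 3)
(2) = m^2 + m - 12
(3) = (o/3 + 1)*(o - 4)*(o - 2/3)
(4) = (h - 4)*(h + 3)*(h + 4)
(5) = j^3 - 5*j^2 - 12*j + 36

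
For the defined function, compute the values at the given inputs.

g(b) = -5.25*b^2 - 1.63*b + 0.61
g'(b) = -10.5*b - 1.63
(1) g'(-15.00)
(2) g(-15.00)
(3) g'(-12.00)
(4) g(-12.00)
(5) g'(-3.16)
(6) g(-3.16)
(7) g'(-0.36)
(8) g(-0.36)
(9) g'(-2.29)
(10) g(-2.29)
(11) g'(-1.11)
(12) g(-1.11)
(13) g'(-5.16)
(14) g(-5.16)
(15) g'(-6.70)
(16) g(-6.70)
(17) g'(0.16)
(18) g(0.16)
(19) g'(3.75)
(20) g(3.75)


(1) = 155.87
(2) = -1156.19
(3) = 124.37
(4) = -735.83
(5) = 31.55
(6) = -46.66
(7) = 2.15
(8) = 0.52
(9) = 22.42
(10) = -23.19
(11) = 10.03
(12) = -4.05
(13) = 52.55
(14) = -130.76
(15) = 68.72
(16) = -224.14
(17) = -3.31
(18) = 0.21
(19) = -41.01
(20) = -79.33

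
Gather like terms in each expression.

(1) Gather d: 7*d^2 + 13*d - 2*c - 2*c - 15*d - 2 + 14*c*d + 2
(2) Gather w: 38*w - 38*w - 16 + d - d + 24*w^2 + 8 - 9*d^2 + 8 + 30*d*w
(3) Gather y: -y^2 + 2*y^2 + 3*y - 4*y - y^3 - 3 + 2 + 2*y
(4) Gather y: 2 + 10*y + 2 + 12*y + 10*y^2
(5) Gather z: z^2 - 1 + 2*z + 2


(1) = -4*c + 7*d^2 + d*(14*c - 2)
(2) = -9*d^2 + 30*d*w + 24*w^2
(3) = -y^3 + y^2 + y - 1
(4) = 10*y^2 + 22*y + 4
(5) = z^2 + 2*z + 1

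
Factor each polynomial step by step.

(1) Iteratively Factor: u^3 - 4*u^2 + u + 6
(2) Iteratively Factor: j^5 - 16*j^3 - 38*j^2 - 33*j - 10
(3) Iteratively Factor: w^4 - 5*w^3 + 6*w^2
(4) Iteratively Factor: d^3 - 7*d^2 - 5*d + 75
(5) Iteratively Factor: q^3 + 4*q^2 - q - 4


(1) = (u - 2)*(u^2 - 2*u - 3) = (u - 2)*(u + 1)*(u - 3)
(2) = (j + 1)*(j^4 - j^3 - 15*j^2 - 23*j - 10) = (j - 5)*(j + 1)*(j^3 + 4*j^2 + 5*j + 2) = (j - 5)*(j + 1)^2*(j^2 + 3*j + 2) = (j - 5)*(j + 1)^2*(j + 2)*(j + 1)
(3) = (w)*(w^3 - 5*w^2 + 6*w) = w^2*(w^2 - 5*w + 6) = w^2*(w - 3)*(w - 2)
(4) = (d + 3)*(d^2 - 10*d + 25) = (d - 5)*(d + 3)*(d - 5)
(5) = (q + 1)*(q^2 + 3*q - 4) = (q - 1)*(q + 1)*(q + 4)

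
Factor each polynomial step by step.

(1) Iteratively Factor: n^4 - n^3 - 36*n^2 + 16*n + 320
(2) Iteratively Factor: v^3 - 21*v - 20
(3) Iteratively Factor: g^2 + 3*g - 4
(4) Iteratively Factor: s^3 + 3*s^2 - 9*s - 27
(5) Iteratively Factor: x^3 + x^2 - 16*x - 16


(1) = (n - 5)*(n^3 + 4*n^2 - 16*n - 64) = (n - 5)*(n + 4)*(n^2 - 16) = (n - 5)*(n - 4)*(n + 4)*(n + 4)
(2) = (v - 5)*(v^2 + 5*v + 4) = (v - 5)*(v + 4)*(v + 1)
(3) = (g - 1)*(g + 4)
(4) = (s + 3)*(s^2 - 9) = (s - 3)*(s + 3)*(s + 3)
(5) = (x - 4)*(x^2 + 5*x + 4) = (x - 4)*(x + 4)*(x + 1)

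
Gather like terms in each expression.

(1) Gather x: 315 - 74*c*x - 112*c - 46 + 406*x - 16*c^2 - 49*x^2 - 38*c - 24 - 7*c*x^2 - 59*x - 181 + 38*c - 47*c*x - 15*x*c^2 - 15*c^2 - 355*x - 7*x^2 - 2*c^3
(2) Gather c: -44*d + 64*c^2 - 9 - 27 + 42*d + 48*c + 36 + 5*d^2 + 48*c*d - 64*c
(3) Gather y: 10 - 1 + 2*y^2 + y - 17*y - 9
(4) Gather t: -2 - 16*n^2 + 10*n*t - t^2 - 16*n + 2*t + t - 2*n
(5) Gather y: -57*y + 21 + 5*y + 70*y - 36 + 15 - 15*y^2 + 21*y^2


(1) = -2*c^3 - 31*c^2 - 112*c + x^2*(-7*c - 56) + x*(-15*c^2 - 121*c - 8) + 64
(2) = 64*c^2 + c*(48*d - 16) + 5*d^2 - 2*d
(3) = 2*y^2 - 16*y
(4) = -16*n^2 - 18*n - t^2 + t*(10*n + 3) - 2
(5) = 6*y^2 + 18*y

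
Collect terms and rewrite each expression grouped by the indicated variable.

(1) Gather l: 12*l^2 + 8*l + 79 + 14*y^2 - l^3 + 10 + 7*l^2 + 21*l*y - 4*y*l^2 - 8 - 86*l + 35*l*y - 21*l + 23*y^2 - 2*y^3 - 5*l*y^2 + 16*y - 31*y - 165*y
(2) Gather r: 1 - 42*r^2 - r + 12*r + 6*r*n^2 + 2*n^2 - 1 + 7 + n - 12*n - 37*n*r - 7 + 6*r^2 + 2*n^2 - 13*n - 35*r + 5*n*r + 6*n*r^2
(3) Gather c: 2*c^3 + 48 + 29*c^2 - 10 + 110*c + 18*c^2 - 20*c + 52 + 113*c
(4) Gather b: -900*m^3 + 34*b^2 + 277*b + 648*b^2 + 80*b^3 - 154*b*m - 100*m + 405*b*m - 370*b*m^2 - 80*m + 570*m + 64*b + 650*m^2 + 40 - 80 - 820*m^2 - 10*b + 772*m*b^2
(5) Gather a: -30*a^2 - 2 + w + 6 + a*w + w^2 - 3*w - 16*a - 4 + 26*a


(1) = -l^3 + l^2*(19 - 4*y) + l*(-5*y^2 + 56*y - 99) - 2*y^3 + 37*y^2 - 180*y + 81
(2) = 4*n^2 - 24*n + r^2*(6*n - 36) + r*(6*n^2 - 32*n - 24)
(3) = 2*c^3 + 47*c^2 + 203*c + 90
(4) = 80*b^3 + b^2*(772*m + 682) + b*(-370*m^2 + 251*m + 331) - 900*m^3 - 170*m^2 + 390*m - 40
(5) = -30*a^2 + a*(w + 10) + w^2 - 2*w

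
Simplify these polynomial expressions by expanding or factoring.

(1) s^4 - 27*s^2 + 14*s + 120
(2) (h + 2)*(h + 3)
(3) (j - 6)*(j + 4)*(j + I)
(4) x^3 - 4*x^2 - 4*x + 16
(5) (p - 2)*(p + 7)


(1) = (s - 4)*(s - 3)*(s + 2)*(s + 5)
(2) = h^2 + 5*h + 6
(3) = j^3 - 2*j^2 + I*j^2 - 24*j - 2*I*j - 24*I
(4) = (x - 4)*(x - 2)*(x + 2)
(5) = p^2 + 5*p - 14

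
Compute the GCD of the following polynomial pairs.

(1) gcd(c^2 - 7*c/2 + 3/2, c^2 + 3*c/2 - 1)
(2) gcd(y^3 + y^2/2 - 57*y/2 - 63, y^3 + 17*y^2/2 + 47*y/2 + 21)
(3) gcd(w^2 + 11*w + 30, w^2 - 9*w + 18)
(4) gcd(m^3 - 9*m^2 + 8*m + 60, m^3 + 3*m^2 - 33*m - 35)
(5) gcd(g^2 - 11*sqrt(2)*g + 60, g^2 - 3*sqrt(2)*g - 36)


(1) = gcd((c - 3)*(c - 1/2), (c - 1/2)*(c + 2)) = c - 1/2
(2) = y^2 + 13*y/2 + 21/2
(3) = 1
(4) = gcd((m - 6)*(m - 5)*(m + 2), (m - 5)*(m + 1)*(m + 7)) = m - 5
(5) = gcd((g - 6*sqrt(2))*(g - 5*sqrt(2)), (g - 6*sqrt(2))*(g + 3*sqrt(2))) = g - 6*sqrt(2)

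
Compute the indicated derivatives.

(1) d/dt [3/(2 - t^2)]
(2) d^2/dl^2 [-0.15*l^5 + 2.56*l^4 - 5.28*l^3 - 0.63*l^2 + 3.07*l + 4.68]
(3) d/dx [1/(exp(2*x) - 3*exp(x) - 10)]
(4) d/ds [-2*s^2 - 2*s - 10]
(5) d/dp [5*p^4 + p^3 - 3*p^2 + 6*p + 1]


(1) = 6*t/(t^2 - 2)^2
(2) = -3.0*l^3 + 30.72*l^2 - 31.68*l - 1.26
(3) = (3 - 2*exp(x))*exp(x)/(-exp(2*x) + 3*exp(x) + 10)^2
(4) = -4*s - 2
(5) = 20*p^3 + 3*p^2 - 6*p + 6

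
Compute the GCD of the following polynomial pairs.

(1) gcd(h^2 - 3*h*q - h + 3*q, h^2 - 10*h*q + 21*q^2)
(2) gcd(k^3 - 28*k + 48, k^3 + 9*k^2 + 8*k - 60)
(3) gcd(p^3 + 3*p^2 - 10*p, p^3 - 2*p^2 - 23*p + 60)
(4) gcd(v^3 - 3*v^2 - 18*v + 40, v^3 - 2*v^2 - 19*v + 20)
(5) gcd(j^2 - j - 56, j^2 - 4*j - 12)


(1) = gcd((h - 1)*(h - 3*q), (h - 7*q)*(h - 3*q)) = -h + 3*q
(2) = gcd((k - 4)*(k - 2)*(k + 6), (k - 2)*(k + 5)*(k + 6)) = k^2 + 4*k - 12
(3) = gcd(p*(p - 2)*(p + 5), (p - 4)*(p - 3)*(p + 5)) = p + 5
(4) = gcd((v - 5)*(v - 2)*(v + 4), (v - 5)*(v - 1)*(v + 4)) = v^2 - v - 20
(5) = gcd((j - 8)*(j + 7), (j - 6)*(j + 2)) = 1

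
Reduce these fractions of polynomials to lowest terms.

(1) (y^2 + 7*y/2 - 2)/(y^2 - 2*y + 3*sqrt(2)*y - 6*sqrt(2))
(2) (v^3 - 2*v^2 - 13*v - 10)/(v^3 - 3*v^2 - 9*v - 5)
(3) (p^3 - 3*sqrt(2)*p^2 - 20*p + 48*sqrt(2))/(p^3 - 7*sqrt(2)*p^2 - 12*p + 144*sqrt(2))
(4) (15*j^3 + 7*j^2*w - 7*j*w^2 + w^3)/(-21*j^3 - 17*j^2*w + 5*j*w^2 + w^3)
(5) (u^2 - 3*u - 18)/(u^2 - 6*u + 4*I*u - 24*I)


(1) = (2*y^2 + 7*y - 4)/(2*y^2 + y*(-4 + 6*sqrt(2)) - 12*sqrt(2))
(2) = (v + 2)/(v + 1)
(3) = (p - 2*sqrt(2))/(p - 6*sqrt(2))
(4) = (-5*j + w)/(7*j + w)
(5) = (u + 3)/(u + 4*I)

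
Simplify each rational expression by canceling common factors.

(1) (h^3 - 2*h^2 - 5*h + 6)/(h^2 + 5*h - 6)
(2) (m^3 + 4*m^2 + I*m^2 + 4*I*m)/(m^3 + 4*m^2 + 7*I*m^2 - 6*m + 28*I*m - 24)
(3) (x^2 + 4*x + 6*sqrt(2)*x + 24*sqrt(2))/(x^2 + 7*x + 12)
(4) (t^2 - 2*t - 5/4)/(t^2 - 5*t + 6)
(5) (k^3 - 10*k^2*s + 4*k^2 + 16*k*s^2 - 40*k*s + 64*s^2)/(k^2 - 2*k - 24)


(1) = (h^2 - h - 6)/(h + 6)
(2) = m/(m + 6*I)
(3) = (x + 6*sqrt(2))/(x + 3)
(4) = (4*t^2 - 8*t - 5)/(4*t^2 - 20*t + 24)
(5) = (k^2 - 10*k*s + 16*s^2)/(k - 6)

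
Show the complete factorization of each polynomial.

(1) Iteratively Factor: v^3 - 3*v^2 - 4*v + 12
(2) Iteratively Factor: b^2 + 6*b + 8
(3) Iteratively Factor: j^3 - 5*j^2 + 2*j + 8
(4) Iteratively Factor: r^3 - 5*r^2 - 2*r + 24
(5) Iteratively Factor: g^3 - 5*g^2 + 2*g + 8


(1) = (v + 2)*(v^2 - 5*v + 6) = (v - 3)*(v + 2)*(v - 2)
(2) = (b + 4)*(b + 2)
(3) = (j - 2)*(j^2 - 3*j - 4) = (j - 4)*(j - 2)*(j + 1)
(4) = (r + 2)*(r^2 - 7*r + 12) = (r - 3)*(r + 2)*(r - 4)
(5) = (g - 2)*(g^2 - 3*g - 4) = (g - 2)*(g + 1)*(g - 4)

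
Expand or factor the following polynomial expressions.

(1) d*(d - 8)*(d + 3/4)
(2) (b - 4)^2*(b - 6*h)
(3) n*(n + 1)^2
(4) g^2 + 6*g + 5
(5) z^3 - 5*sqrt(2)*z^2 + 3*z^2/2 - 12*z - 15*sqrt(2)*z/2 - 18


(1) = d^3 - 29*d^2/4 - 6*d
(2) = b^3 - 6*b^2*h - 8*b^2 + 48*b*h + 16*b - 96*h
(3) = n^3 + 2*n^2 + n
(4) = (g + 1)*(g + 5)
(5) = (z + 3/2)*(z - 6*sqrt(2))*(z + sqrt(2))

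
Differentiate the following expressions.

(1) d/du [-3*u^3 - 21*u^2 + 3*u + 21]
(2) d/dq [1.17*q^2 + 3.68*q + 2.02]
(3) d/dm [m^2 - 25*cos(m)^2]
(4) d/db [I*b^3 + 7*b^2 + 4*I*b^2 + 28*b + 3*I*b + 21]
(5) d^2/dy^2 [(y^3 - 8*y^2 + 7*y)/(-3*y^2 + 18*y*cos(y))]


(1) = -9*u^2 - 42*u + 3
(2) = 2.34*q + 3.68
(3) = 2*m + 25*sin(2*m)
(4) = 3*I*b^2 + b*(14 + 8*I) + 28 + 3*I
(5) = 2*(y*(8 - 3*y)*(y - 6*cos(y))^2 + (y - 6*cos(y))*(y*(y^2 - 8*y + 7)*(3*y*cos(y) + 6*sin(y) + 1) + (6*y^2 - 32*y + 14)*(3*y*sin(y) + y - 3*cos(y))) + (-4*y^2 + 32*y - 28)*(3*y*sin(y) + y - 3*cos(y))^2)/(3*y^2*(y - 6*cos(y))^3)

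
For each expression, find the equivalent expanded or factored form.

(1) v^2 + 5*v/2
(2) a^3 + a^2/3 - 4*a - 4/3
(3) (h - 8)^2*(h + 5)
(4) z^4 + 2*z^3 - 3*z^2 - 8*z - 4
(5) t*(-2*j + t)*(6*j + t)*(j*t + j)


(1) = v*(v + 5/2)
(2) = (a - 2)*(a + 1/3)*(a + 2)
(3) = h^3 - 11*h^2 - 16*h + 320
(4) = (z - 2)*(z + 1)^2*(z + 2)
(5) = -12*j^3*t^2 - 12*j^3*t + 4*j^2*t^3 + 4*j^2*t^2 + j*t^4 + j*t^3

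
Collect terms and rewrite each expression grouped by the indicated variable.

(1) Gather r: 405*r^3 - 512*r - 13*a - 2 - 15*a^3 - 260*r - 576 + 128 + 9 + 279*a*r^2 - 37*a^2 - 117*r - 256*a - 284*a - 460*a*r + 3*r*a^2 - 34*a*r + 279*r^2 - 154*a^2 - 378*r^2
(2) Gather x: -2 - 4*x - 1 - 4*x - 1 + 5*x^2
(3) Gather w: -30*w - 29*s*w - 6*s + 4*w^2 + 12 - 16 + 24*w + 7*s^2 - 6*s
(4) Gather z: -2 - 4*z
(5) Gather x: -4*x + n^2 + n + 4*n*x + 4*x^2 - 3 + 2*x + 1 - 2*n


(1) = -15*a^3 - 191*a^2 - 553*a + 405*r^3 + r^2*(279*a - 99) + r*(3*a^2 - 494*a - 889) - 441
(2) = 5*x^2 - 8*x - 4
(3) = 7*s^2 - 12*s + 4*w^2 + w*(-29*s - 6) - 4
(4) = -4*z - 2
(5) = n^2 - n + 4*x^2 + x*(4*n - 2) - 2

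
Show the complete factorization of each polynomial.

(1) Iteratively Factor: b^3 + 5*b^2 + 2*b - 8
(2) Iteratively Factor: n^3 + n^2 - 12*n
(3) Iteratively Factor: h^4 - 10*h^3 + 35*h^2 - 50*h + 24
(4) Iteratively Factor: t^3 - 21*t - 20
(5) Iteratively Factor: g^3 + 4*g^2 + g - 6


(1) = (b + 2)*(b^2 + 3*b - 4) = (b - 1)*(b + 2)*(b + 4)
(2) = (n - 3)*(n^2 + 4*n) = (n - 3)*(n + 4)*(n)
(3) = (h - 3)*(h^3 - 7*h^2 + 14*h - 8) = (h - 4)*(h - 3)*(h^2 - 3*h + 2) = (h - 4)*(h - 3)*(h - 1)*(h - 2)
(4) = (t + 1)*(t^2 - t - 20) = (t + 1)*(t + 4)*(t - 5)
(5) = (g + 2)*(g^2 + 2*g - 3) = (g - 1)*(g + 2)*(g + 3)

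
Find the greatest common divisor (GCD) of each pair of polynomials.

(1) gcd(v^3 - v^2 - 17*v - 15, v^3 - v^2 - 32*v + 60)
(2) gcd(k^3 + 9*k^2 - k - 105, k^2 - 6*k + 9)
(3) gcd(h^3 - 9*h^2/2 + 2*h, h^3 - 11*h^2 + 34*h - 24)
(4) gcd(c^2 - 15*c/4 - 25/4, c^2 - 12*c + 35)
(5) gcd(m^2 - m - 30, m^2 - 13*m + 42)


(1) = v - 5
(2) = k - 3
(3) = h - 4
(4) = c - 5
(5) = m - 6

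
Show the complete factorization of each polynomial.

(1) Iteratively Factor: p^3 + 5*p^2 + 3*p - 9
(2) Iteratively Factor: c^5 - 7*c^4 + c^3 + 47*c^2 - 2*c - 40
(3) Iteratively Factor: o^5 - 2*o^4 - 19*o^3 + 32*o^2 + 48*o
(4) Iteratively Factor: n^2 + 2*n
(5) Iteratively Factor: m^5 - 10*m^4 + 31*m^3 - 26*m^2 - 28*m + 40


(1) = (p - 1)*(p^2 + 6*p + 9) = (p - 1)*(p + 3)*(p + 3)
(2) = (c - 5)*(c^4 - 2*c^3 - 9*c^2 + 2*c + 8) = (c - 5)*(c + 2)*(c^3 - 4*c^2 - c + 4) = (c - 5)*(c - 1)*(c + 2)*(c^2 - 3*c - 4) = (c - 5)*(c - 1)*(c + 1)*(c + 2)*(c - 4)
(3) = (o)*(o^4 - 2*o^3 - 19*o^2 + 32*o + 48) = o*(o - 3)*(o^3 + o^2 - 16*o - 16) = o*(o - 3)*(o + 4)*(o^2 - 3*o - 4) = o*(o - 3)*(o + 1)*(o + 4)*(o - 4)
(4) = (n + 2)*(n)
(5) = (m - 2)*(m^4 - 8*m^3 + 15*m^2 + 4*m - 20) = (m - 2)^2*(m^3 - 6*m^2 + 3*m + 10) = (m - 2)^3*(m^2 - 4*m - 5) = (m - 2)^3*(m + 1)*(m - 5)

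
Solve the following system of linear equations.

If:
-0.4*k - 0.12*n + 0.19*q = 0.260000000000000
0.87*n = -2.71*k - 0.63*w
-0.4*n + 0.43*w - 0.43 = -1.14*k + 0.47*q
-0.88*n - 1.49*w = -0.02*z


Then:
k = 0.201516660097907 - 0.00411605851090232*z
n = 0.0054188336179707*z - 1.09678409733029
q = 1.09996090715541 - 0.00524296510633917*z
w = 0.0102224338363663*z + 0.647765104463525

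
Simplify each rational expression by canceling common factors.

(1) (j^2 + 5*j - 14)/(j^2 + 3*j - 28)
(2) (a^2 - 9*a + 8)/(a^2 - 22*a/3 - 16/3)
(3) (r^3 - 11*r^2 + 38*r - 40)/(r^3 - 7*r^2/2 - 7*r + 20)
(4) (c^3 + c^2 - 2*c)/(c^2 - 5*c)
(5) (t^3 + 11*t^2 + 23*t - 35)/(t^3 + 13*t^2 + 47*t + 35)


(1) = (j - 2)/(j - 4)
(2) = (3*a - 3)/(3*a + 2)
(3) = (2*r - 10)/(2*r + 5)
(4) = (c^2 + c - 2)/(c - 5)
(5) = (t - 1)/(t + 1)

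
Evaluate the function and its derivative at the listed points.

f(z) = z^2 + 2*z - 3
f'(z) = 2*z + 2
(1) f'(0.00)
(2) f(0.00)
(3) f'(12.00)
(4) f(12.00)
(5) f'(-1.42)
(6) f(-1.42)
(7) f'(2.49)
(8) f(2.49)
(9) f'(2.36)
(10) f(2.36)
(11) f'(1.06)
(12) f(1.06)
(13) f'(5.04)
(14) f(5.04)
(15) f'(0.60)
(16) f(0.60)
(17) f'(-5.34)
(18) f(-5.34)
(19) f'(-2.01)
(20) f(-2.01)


(1) = 2.00
(2) = -3.00
(3) = 26.00
(4) = 165.00
(5) = -0.84
(6) = -3.82
(7) = 6.98
(8) = 8.18
(9) = 6.72
(10) = 7.29
(11) = 4.12
(12) = 0.24
(13) = 12.08
(14) = 32.48
(15) = 3.20
(16) = -1.44
(17) = -8.68
(18) = 14.84
(19) = -2.02
(20) = -2.98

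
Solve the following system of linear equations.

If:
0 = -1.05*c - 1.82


Then:
c = -1.73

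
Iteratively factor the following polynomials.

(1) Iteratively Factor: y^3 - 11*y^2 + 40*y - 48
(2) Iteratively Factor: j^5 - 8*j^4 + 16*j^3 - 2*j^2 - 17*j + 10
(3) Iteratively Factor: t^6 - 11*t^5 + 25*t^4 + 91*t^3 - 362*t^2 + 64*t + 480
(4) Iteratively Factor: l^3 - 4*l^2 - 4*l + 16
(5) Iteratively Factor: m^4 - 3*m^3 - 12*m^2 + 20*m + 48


(1) = (y - 3)*(y^2 - 8*y + 16) = (y - 4)*(y - 3)*(y - 4)
(2) = (j + 1)*(j^4 - 9*j^3 + 25*j^2 - 27*j + 10) = (j - 1)*(j + 1)*(j^3 - 8*j^2 + 17*j - 10) = (j - 1)^2*(j + 1)*(j^2 - 7*j + 10) = (j - 2)*(j - 1)^2*(j + 1)*(j - 5)
(3) = (t - 4)*(t^5 - 7*t^4 - 3*t^3 + 79*t^2 - 46*t - 120) = (t - 4)*(t + 1)*(t^4 - 8*t^3 + 5*t^2 + 74*t - 120) = (t - 5)*(t - 4)*(t + 1)*(t^3 - 3*t^2 - 10*t + 24) = (t - 5)*(t - 4)^2*(t + 1)*(t^2 + t - 6) = (t - 5)*(t - 4)^2*(t - 2)*(t + 1)*(t + 3)
(4) = (l - 4)*(l^2 - 4) = (l - 4)*(l - 2)*(l + 2)
(5) = (m + 2)*(m^3 - 5*m^2 - 2*m + 24) = (m + 2)^2*(m^2 - 7*m + 12) = (m - 4)*(m + 2)^2*(m - 3)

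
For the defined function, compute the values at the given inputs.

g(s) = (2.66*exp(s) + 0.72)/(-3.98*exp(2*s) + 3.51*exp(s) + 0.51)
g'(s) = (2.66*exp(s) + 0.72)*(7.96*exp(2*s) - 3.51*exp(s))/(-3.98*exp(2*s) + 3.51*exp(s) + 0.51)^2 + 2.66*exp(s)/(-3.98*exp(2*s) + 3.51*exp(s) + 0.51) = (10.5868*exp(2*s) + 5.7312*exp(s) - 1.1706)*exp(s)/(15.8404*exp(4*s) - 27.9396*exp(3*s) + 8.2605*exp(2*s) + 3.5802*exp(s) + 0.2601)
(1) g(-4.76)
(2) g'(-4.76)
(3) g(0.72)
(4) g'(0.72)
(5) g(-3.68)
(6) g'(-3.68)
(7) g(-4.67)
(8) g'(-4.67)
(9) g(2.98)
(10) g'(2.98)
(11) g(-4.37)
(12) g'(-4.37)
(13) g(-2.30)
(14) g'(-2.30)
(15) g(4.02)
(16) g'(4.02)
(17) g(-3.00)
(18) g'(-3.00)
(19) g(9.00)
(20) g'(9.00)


(1) = 1.38
(2) = -0.03
(3) = -0.68
(4) = 1.38
(5) = 1.32
(6) = -0.07
(7) = 1.37
(8) = -0.04
(9) = -0.04
(10) = 0.04
(11) = 1.36
(12) = -0.05
(13) = 1.20
(14) = -0.07
(15) = -0.01
(16) = 0.01
(17) = 1.26
(18) = -0.09
(19) = -0.00
(20) = 0.00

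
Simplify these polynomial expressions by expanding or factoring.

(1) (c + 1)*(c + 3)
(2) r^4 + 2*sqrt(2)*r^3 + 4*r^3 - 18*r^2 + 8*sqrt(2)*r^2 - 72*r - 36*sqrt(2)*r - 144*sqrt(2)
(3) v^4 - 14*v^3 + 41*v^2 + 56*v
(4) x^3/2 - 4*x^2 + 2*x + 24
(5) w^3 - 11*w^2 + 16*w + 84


(1) = c^2 + 4*c + 3
(2) = (r + 4)*(r - 3*sqrt(2))*(r + 2*sqrt(2))*(r + 3*sqrt(2))
(3) = v*(v - 8)*(v - 7)*(v + 1)
(4) = (x/2 + 1)*(x - 6)*(x - 4)
(5) = (w - 7)*(w - 6)*(w + 2)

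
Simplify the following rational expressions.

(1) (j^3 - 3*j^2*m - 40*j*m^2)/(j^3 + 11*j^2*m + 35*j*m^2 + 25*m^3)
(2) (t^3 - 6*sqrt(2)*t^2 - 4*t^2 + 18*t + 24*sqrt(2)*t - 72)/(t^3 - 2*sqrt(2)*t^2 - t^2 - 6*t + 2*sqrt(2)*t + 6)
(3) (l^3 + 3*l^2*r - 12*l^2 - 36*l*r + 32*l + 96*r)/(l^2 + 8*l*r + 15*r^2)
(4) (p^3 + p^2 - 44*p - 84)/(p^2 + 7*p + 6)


(1) = (j^2 - 8*j*m)/(j^2 + 6*j*m + 5*m^2)
(2) = (t^2 + t*(-3*sqrt(2) - 4) + 12*sqrt(2))/(t^2 + t*(-1 + sqrt(2)) - sqrt(2))
(3) = (l^2 - 12*l + 32)/(l + 5*r)
(4) = (p^2 - 5*p - 14)/(p + 1)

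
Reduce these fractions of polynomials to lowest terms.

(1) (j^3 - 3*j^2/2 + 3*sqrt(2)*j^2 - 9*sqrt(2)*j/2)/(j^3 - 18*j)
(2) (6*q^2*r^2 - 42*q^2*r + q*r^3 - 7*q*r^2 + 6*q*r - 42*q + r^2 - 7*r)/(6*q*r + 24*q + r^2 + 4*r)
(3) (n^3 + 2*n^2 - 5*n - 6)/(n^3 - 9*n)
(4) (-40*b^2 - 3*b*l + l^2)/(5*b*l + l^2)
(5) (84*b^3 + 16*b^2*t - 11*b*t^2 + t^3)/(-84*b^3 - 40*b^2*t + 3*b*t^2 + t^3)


(1) = (2*j - 3)/(2*j - 6*sqrt(2))
(2) = (q*r^2 - 7*q*r + r - 7)/(r + 4)
(3) = (n^2 - n - 2)/(n^2 - 3*n)
(4) = (-8*b + l)/l
(5) = (-7*b + t)/(7*b + t)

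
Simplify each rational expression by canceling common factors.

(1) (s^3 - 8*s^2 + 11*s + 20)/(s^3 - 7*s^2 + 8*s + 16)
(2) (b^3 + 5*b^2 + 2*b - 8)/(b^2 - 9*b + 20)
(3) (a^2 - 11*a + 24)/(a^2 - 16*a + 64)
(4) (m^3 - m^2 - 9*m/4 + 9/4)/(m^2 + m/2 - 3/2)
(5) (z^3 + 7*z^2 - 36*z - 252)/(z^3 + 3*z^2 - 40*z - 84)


(1) = (s - 5)/(s - 4)
(2) = (b^3 + 5*b^2 + 2*b - 8)/(b^2 - 9*b + 20)
(3) = (a - 3)/(a - 8)
(4) = m - 3/2
(5) = (z + 6)/(z + 2)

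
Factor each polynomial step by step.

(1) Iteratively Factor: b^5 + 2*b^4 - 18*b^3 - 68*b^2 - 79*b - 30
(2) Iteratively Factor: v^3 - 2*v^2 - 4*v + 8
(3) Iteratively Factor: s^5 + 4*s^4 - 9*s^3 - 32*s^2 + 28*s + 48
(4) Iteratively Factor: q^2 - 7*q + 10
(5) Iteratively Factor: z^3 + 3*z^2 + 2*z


(1) = (b - 5)*(b^4 + 7*b^3 + 17*b^2 + 17*b + 6) = (b - 5)*(b + 3)*(b^3 + 4*b^2 + 5*b + 2) = (b - 5)*(b + 2)*(b + 3)*(b^2 + 2*b + 1) = (b - 5)*(b + 1)*(b + 2)*(b + 3)*(b + 1)
(2) = (v + 2)*(v^2 - 4*v + 4) = (v - 2)*(v + 2)*(v - 2)
(3) = (s - 2)*(s^4 + 6*s^3 + 3*s^2 - 26*s - 24) = (s - 2)^2*(s^3 + 8*s^2 + 19*s + 12) = (s - 2)^2*(s + 1)*(s^2 + 7*s + 12) = (s - 2)^2*(s + 1)*(s + 3)*(s + 4)
(4) = (q - 5)*(q - 2)
(5) = (z + 2)*(z^2 + z) = z*(z + 2)*(z + 1)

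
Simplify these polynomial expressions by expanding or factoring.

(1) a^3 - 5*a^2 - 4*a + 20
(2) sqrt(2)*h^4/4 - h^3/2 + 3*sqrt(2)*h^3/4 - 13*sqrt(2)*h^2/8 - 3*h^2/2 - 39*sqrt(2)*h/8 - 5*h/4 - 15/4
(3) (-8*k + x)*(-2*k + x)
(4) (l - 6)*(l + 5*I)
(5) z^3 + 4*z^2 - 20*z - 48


(1) = (a - 5)*(a - 2)*(a + 2)
(2) = (h/2 + sqrt(2)/2)*(h + 3)*(h - 5*sqrt(2)/2)*(sqrt(2)*h/2 + 1/2)
(3) = 16*k^2 - 10*k*x + x^2
(4) = l^2 - 6*l + 5*I*l - 30*I
(5) = (z - 4)*(z + 2)*(z + 6)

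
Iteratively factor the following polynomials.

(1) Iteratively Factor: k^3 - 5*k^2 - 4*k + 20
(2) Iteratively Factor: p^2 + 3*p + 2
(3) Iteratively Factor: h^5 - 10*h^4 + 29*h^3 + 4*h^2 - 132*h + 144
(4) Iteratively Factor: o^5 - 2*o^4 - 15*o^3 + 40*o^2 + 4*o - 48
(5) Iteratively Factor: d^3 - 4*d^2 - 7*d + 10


(1) = (k - 2)*(k^2 - 3*k - 10) = (k - 5)*(k - 2)*(k + 2)
(2) = (p + 1)*(p + 2)
(3) = (h - 3)*(h^4 - 7*h^3 + 8*h^2 + 28*h - 48) = (h - 3)*(h - 2)*(h^3 - 5*h^2 - 2*h + 24) = (h - 4)*(h - 3)*(h - 2)*(h^2 - h - 6) = (h - 4)*(h - 3)*(h - 2)*(h + 2)*(h - 3)
(4) = (o - 3)*(o^4 + o^3 - 12*o^2 + 4*o + 16) = (o - 3)*(o + 4)*(o^3 - 3*o^2 + 4) = (o - 3)*(o - 2)*(o + 4)*(o^2 - o - 2) = (o - 3)*(o - 2)^2*(o + 4)*(o + 1)
(5) = (d - 5)*(d^2 + d - 2) = (d - 5)*(d - 1)*(d + 2)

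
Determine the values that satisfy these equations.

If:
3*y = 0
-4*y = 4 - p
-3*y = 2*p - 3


Then:
No Solution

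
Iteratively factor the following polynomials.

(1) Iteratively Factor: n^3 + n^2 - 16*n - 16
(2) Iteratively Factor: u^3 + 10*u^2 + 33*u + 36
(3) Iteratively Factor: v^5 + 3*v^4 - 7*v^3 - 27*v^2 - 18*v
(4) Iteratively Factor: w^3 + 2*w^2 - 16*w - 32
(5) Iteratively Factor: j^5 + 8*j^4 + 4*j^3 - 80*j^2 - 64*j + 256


(1) = (n - 4)*(n^2 + 5*n + 4) = (n - 4)*(n + 4)*(n + 1)
(2) = (u + 3)*(u^2 + 7*u + 12) = (u + 3)^2*(u + 4)
(3) = (v + 3)*(v^4 - 7*v^2 - 6*v) = (v + 1)*(v + 3)*(v^3 - v^2 - 6*v) = v*(v + 1)*(v + 3)*(v^2 - v - 6) = v*(v - 3)*(v + 1)*(v + 3)*(v + 2)
(4) = (w + 2)*(w^2 - 16) = (w - 4)*(w + 2)*(w + 4)
(5) = (j - 2)*(j^4 + 10*j^3 + 24*j^2 - 32*j - 128) = (j - 2)*(j + 4)*(j^3 + 6*j^2 - 32) = (j - 2)^2*(j + 4)*(j^2 + 8*j + 16) = (j - 2)^2*(j + 4)^2*(j + 4)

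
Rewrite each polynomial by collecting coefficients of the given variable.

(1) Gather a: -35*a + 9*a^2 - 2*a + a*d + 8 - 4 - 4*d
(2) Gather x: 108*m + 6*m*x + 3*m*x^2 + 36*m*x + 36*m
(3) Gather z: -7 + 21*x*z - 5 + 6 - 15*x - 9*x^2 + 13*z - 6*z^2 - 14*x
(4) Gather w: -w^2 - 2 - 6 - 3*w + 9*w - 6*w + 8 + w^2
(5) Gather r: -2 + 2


(1) = 9*a^2 + a*(d - 37) - 4*d + 4
(2) = 3*m*x^2 + 42*m*x + 144*m
(3) = -9*x^2 - 29*x - 6*z^2 + z*(21*x + 13) - 6
(4) = 0
(5) = 0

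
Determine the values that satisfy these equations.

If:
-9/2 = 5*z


Then:
z = -9/10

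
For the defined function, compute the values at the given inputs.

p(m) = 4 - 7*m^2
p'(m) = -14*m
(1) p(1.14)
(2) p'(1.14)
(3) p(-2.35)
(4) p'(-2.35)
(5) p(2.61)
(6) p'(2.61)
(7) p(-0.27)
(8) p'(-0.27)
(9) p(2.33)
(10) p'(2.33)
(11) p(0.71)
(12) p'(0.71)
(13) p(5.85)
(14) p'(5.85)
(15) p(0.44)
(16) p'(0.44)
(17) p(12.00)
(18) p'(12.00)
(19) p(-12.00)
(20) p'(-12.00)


(1) = -5.10
(2) = -15.96
(3) = -34.66
(4) = 32.90
(5) = -43.68
(6) = -36.54
(7) = 3.49
(8) = 3.78
(9) = -34.00
(10) = -32.62
(11) = 0.47
(12) = -9.94
(13) = -235.56
(14) = -81.90
(15) = 2.64
(16) = -6.16
(17) = -1004.00
(18) = -168.00
(19) = -1004.00
(20) = 168.00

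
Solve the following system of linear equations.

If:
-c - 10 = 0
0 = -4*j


Then:
c = -10
j = 0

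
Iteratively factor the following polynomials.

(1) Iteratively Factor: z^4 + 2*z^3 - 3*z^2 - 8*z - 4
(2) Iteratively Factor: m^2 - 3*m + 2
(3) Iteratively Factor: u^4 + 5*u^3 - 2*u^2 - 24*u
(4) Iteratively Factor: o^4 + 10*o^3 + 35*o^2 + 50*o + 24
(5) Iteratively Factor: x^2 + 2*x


(1) = (z + 2)*(z^3 - 3*z - 2) = (z + 1)*(z + 2)*(z^2 - z - 2) = (z - 2)*(z + 1)*(z + 2)*(z + 1)
(2) = (m - 2)*(m - 1)
(3) = (u + 3)*(u^3 + 2*u^2 - 8*u) = (u - 2)*(u + 3)*(u^2 + 4*u) = u*(u - 2)*(u + 3)*(u + 4)
(4) = (o + 2)*(o^3 + 8*o^2 + 19*o + 12) = (o + 2)*(o + 4)*(o^2 + 4*o + 3) = (o + 2)*(o + 3)*(o + 4)*(o + 1)
(5) = (x)*(x + 2)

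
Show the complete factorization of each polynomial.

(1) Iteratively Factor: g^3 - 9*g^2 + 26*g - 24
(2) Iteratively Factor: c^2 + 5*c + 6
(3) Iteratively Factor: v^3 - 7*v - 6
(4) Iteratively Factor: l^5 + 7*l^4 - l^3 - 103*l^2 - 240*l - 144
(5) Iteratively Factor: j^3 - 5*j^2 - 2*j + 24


(1) = (g - 3)*(g^2 - 6*g + 8) = (g - 4)*(g - 3)*(g - 2)
(2) = (c + 2)*(c + 3)
(3) = (v + 1)*(v^2 - v - 6) = (v + 1)*(v + 2)*(v - 3)
(4) = (l + 1)*(l^4 + 6*l^3 - 7*l^2 - 96*l - 144) = (l + 1)*(l + 4)*(l^3 + 2*l^2 - 15*l - 36) = (l + 1)*(l + 3)*(l + 4)*(l^2 - l - 12) = (l + 1)*(l + 3)^2*(l + 4)*(l - 4)
(5) = (j - 3)*(j^2 - 2*j - 8) = (j - 4)*(j - 3)*(j + 2)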